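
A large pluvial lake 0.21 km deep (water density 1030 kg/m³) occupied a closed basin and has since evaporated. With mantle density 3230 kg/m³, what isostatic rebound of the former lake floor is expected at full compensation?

0.067 km

u = d ρ_w/ρ_m = 0.21 km × 1030/3230 = 0.067 km.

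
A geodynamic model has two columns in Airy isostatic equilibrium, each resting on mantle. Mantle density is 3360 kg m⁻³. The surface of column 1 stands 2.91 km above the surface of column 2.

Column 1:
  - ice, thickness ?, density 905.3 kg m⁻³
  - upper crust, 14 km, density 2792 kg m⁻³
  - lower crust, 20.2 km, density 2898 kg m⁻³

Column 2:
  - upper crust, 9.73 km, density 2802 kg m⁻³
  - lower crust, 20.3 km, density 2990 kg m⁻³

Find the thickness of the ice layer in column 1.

Take the compensation level at the base of the deeper column (depth z_c below the surface of column 1) and equate Σ ρ_i t_i down to z_c; mantle fills any gap and the z_c terms cancel.
Column 1: x×905.3 + 14×2792 + 20.2×2898 + (z_c − 34.2 − x)×3360
Column 2: 2.91×0 + 9.73×2802 + 20.3×2990 + (z_c − 2.91 − 30.03)×3360
The z_c×3360 term appears on both sides and cancels. Collect the known terms of each column as K = Σ(ρt)_known − 3360 × (depth of known layers): K_1 = 97627.6 − 3360×34.2 = −17284.4; K_2 = 87960.46 − 3360×(2.91 + 30.03) = −22717.94.
Balance: K_1 − x×(3360 − 905.3) = K_2, so x = (K_1 − K_2)/(3360 − 905.3) = 5433.54/2454.7 = 2.21 km.

2.21 km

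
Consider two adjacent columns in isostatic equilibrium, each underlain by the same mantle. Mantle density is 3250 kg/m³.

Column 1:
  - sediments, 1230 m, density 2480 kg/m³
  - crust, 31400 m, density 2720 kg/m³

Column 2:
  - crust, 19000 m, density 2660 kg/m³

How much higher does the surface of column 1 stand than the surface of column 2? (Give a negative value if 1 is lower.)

For any compensation level in the mantle, the mantle terms cancel and isostasy reduces to e = (Σt_1 − Σt_2) − (Σ(ρt)_1 − Σ(ρt)_2) / ρ_m.
Σt_1 = 32630 m; Σt_2 = 19000 m; Σ(ρt)_1 = 88458400; Σ(ρt)_2 = 50540000 (in m·kg/m³).
e = (32630 − 19000) − (88458400 − 50540000) / 3250 = 1960 m.

1960 m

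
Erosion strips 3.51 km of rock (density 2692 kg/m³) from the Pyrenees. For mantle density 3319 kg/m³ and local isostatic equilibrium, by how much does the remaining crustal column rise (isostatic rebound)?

Unloading: uplift u = e ρ_c/ρ_m = 3.51 km × 2692/3319 = 2.85 km.

2.85 km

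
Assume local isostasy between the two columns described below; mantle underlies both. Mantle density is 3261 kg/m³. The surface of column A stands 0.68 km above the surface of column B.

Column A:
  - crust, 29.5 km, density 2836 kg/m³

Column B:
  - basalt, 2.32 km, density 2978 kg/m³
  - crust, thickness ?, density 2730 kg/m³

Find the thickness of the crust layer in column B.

18.2 km

Take the compensation level at the base of the deeper column (depth z_c below the surface of column A) and equate Σ ρ_i t_i down to z_c; mantle fills any gap and the z_c terms cancel.
Column A: 29.5×2836 + (z_c − 29.5)×3261
Column B: 0.68×0 + 2.32×2978 + x×2730 + (z_c − 0.68 − 2.32 − x)×3261
The z_c×3261 term appears on both sides and cancels. Collect the known terms of each column as K = Σ(ρt)_known − 3261 × (depth of known layers): K_A = 83662 − 3261×29.5 = −12537.5; K_B = 6908.96 − 3261×(0.68 + 2.32) = −2874.04.
Balance: K_A = K_B − x×(3261 − 2730), so x = (K_B − K_A)/(3261 − 2730) = 9663.46/531 = 18.2 km.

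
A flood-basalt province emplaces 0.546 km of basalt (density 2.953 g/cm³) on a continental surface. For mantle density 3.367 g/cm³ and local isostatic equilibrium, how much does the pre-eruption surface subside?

Subaerial loading: s = t ρ_load / ρ_m.
s = 0.546 km × 2.953/3.367 = 0.479 km.

0.479 km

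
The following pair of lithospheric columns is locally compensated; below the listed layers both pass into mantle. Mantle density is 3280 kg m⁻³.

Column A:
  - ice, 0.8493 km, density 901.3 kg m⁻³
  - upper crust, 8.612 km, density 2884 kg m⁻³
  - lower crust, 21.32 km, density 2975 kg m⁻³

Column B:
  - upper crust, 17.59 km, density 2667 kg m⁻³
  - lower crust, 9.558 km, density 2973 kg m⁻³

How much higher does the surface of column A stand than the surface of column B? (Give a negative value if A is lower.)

−0.544 km

For any compensation level in the mantle, the mantle terms cancel and isostasy reduces to e = (Σt_A − Σt_B) − (Σ(ρt)_A − Σ(ρt)_B) / ρ_m.
Σt_A = 30.7813 km; Σt_B = 27.148 km; Σ(ρt)_A = 89029.4821; Σ(ρt)_B = 75328.464 (in km·kg m⁻³).
e = (30.7813 − 27.148) − (89029.4821 − 75328.464) / 3280 = −0.544 km.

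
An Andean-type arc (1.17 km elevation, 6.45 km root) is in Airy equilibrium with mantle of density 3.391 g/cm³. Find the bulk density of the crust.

ρ_c h = (ρ_m − ρ_c) r → ρ_c (h + r) = ρ_m r → ρ_c = ρ_m r / (h + r).
ρ_c = 3.391 × 6.45 km / (1.17 km + 6.45 km) = 2.87 g/cm³.

2.87 g/cm³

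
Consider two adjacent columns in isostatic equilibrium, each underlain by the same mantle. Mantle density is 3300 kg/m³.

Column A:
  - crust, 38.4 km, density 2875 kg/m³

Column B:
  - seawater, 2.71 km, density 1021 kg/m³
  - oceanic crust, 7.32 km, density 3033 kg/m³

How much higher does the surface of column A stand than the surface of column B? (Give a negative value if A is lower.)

2.48 km

For any compensation level in the mantle, the mantle terms cancel and isostasy reduces to e = (Σt_A − Σt_B) − (Σ(ρt)_A − Σ(ρt)_B) / ρ_m.
Σt_A = 38.4 km; Σt_B = 10.03 km; Σ(ρt)_A = 110400; Σ(ρt)_B = 24968.47 (in km·kg/m³).
e = (38.4 − 10.03) − (110400 − 24968.47) / 3300 = 2.48 km.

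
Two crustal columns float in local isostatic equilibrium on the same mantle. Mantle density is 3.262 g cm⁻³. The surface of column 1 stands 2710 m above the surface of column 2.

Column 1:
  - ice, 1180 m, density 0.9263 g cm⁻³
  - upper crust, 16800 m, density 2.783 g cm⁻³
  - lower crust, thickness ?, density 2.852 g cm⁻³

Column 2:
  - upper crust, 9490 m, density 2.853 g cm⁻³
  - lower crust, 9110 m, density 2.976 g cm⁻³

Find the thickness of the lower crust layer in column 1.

Take the compensation level at the base of the deeper column (depth z_c below the surface of column 1) and equate Σ ρ_i t_i down to z_c; mantle fills any gap and the z_c terms cancel.
Column 1: 1180×0.9263 + 16800×2.783 + x×2.852 + (z_c − 17980 − x)×3.262
Column 2: 2710×0 + 9490×2.853 + 9110×2.976 + (z_c − 2710 − 18600)×3.262
The z_c×3.262 term appears on both sides and cancels. Collect the known terms of each column as K = Σ(ρt)_known − 3.262 × (depth of known layers): K_1 = 47847.434 − 3.262×17980 = −10803.326; K_2 = 54186.33 − 3.262×(2710 + 18600) = −15326.89.
Balance: K_1 − x×(3.262 − 2.852) = K_2, so x = (K_1 − K_2)/(3.262 − 2.852) = 4523.56/0.41 = 11000 m.

11000 m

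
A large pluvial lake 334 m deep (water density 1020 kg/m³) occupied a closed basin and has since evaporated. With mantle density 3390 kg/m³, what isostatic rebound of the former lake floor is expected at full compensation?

100 m

u = d ρ_w/ρ_m = 334 m × 1020/3390 = 100 m.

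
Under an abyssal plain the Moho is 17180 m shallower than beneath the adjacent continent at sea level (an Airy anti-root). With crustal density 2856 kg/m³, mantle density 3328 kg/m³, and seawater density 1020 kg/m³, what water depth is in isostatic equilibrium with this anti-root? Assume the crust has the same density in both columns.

Replacing a thickness d of crust by seawater at the top must be balanced by replacing crust with mantle at the base: d (ρ_c − ρ_w) = a (ρ_m − ρ_c).
d = a (ρ_m − ρ_c)/(ρ_c − ρ_w) = 17180 m × 472/1836 = 4420 m.

4420 m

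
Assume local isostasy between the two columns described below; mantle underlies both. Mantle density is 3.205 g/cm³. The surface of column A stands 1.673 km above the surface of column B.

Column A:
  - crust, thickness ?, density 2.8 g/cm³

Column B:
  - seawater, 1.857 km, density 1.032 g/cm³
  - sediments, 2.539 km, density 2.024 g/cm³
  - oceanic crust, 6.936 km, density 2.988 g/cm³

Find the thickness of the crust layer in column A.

34.3 km

Take the compensation level at the base of the deeper column (depth z_c below the surface of column A) and equate Σ ρ_i t_i down to z_c; mantle fills any gap and the z_c terms cancel.
Column A: x×2.8 + (z_c − 0 − x)×3.205
Column B: 1.673×0 + 1.857×1.032 + 2.539×2.024 + 6.936×2.988 + (z_c − 1.673 − 11.332)×3.205
The z_c×3.205 term appears on both sides and cancels. Collect the known terms of each column as K = Σ(ρt)_known − 3.205 × (depth of known layers): K_A = 0 − 3.205×0 = 0; K_B = 27.780128 − 3.205×(1.673 + 11.332) = −13.900897.
Balance: K_A − x×(3.205 − 2.8) = K_B, so x = (K_A − K_B)/(3.205 − 2.8) = 13.9009/0.405 = 34.3 km.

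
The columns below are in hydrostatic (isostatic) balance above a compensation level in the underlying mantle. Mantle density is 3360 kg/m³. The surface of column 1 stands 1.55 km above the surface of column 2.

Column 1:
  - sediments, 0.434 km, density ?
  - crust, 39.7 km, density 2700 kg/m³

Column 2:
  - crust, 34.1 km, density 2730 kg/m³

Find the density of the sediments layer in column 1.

2230 kg/m³

Take the compensation level at the base of the deeper column (depth z_c below the surface of column 1) and equate Σ ρ_i t_i down to z_c; mantle fills any gap and the z_c terms cancel.
Column 1: 0.434×ρ + 39.7×2700 + (z_c − 40.134)×3360
Column 2: 1.55×0 + 34.1×2730 + (z_c − 1.55 − 34.1)×3360
The z_c×3360 term appears on both sides and cancels. Collect the known terms of each column as K = Σ(ρt)_known − 3360 × (depth of known layers): K_1 = 107190 − 3360×40.134 = −27660.24; K_2 = 93093 − 3360×(1.55 + 34.1) = −26691.
Balance: K_1 + 0.434×ρ = K_2, so ρ = (K_2 − K_1)/0.434 = 969.24/0.434 = 2230 kg/m³.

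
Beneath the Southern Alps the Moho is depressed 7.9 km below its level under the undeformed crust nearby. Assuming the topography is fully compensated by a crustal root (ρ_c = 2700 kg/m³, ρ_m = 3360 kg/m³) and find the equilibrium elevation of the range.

In Airy isostatic equilibrium: ρ_c h = (ρ_m − ρ_c) r.
h = r (ρ_m − ρ_c) / ρ_c = 7.9 km × (3360 − 2700) / 2700 = 1.93 km.

1.93 km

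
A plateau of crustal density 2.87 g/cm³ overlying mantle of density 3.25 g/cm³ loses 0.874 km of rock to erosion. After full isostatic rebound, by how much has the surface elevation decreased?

0.102 km

Rebound u = e ρ_c/ρ_m = 0.874 km × 2.87/3.25 = 0.7718 km.
Net surface drop = e − u = 0.874 km − 0.7718 km = e (ρ_m − ρ_c)/ρ_m = 0.102 km.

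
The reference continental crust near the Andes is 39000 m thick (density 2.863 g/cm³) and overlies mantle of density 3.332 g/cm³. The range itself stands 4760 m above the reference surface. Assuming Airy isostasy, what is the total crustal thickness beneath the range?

72800 m

Root depth r = h ρ_c / (ρ_m − ρ_c) = 4760 m × 2.863 / 0.469 = 29060 m.
Total thickness = T + h + r = 39000 m + 4760 m + 29060 m = 72800 m.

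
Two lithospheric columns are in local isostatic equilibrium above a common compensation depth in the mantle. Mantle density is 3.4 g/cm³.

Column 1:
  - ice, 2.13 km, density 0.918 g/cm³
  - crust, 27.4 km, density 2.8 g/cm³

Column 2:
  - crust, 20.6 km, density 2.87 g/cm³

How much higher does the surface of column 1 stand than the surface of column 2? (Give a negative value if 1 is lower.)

3.18 km

For any compensation level in the mantle, the mantle terms cancel and isostasy reduces to e = (Σt_1 − Σt_2) − (Σ(ρt)_1 − Σ(ρt)_2) / ρ_m.
Σt_1 = 29.53 km; Σt_2 = 20.6 km; Σ(ρt)_1 = 78.67534; Σ(ρt)_2 = 59.122 (in km·g/cm³).
e = (29.53 − 20.6) − (78.67534 − 59.122) / 3.4 = 3.18 km.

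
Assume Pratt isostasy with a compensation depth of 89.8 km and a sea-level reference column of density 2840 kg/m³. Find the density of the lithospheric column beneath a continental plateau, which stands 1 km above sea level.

2810 kg/m³

Pratt balance: ρ_ref D = ρ (D + h).
ρ = ρ_ref D/(D + h) = 2840 × 89.8 km/(89.8 km + 1 km) = 2810 kg/m³.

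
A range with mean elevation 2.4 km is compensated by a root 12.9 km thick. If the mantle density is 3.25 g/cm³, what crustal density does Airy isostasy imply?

ρ_c h = (ρ_m − ρ_c) r → ρ_c (h + r) = ρ_m r → ρ_c = ρ_m r / (h + r).
ρ_c = 3.25 × 12.9 km / (2.4 km + 12.9 km) = 2.74 g/cm³.

2.74 g/cm³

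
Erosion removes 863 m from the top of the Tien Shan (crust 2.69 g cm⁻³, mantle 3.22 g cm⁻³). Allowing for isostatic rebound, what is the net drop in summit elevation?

Rebound u = e ρ_c/ρ_m = 863 m × 2.69/3.22 = 721 m.
Net surface drop = e − u = 863 m − 721 m = e (ρ_m − ρ_c)/ρ_m = 142 m.

142 m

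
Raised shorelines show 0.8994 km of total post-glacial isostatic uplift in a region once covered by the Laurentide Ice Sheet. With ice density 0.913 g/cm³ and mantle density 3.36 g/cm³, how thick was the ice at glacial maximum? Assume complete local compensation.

u = t ρ_ice/ρ_m → t = u ρ_m/ρ_ice = 0.8994 km × 3.36/0.913 = 3.31 km.

3.31 km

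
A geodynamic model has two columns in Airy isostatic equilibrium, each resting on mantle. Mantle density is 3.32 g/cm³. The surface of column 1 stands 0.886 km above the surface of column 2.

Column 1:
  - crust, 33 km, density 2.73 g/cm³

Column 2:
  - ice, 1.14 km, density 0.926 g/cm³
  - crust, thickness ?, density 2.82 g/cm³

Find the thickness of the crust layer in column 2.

27.6 km

Take the compensation level at the base of the deeper column (depth z_c below the surface of column 1) and equate Σ ρ_i t_i down to z_c; mantle fills any gap and the z_c terms cancel.
Column 1: 33×2.73 + (z_c − 33)×3.32
Column 2: 0.886×0 + 1.14×0.926 + x×2.82 + (z_c − 0.886 − 1.14 − x)×3.32
The z_c×3.32 term appears on both sides and cancels. Collect the known terms of each column as K = Σ(ρt)_known − 3.32 × (depth of known layers): K_1 = 90.09 − 3.32×33 = −19.47; K_2 = 1.05564 − 3.32×(0.886 + 1.14) = −5.67068.
Balance: K_1 = K_2 − x×(3.32 − 2.82), so x = (K_2 − K_1)/(3.32 − 2.82) = 13.7993/0.5 = 27.6 km.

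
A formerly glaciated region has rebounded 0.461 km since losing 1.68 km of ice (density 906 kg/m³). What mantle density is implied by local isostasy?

3300 kg/m³

ρ_m = ρ_ice t / u = 906 × 1.68 km/0.461 km = 3300 kg/m³.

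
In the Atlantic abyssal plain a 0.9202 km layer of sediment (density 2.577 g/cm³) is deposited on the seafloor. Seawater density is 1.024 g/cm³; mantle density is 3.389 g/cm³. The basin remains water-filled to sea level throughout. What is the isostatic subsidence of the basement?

Submarine loading: the sediment displaces seawater, and the subsidence is in turn flooded, so s (ρ_m − ρ_w) = t (ρ_sed − ρ_w).
s = 0.9202 km × (2.577 − 1.024) / (3.389 − 1.024) = 0.604 km.

0.604 km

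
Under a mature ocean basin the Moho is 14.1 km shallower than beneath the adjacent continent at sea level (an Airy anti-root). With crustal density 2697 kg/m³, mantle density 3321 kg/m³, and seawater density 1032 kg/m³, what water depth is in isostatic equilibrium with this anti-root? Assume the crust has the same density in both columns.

Replacing a thickness d of crust by seawater at the top must be balanced by replacing crust with mantle at the base: d (ρ_c − ρ_w) = a (ρ_m − ρ_c).
d = a (ρ_m − ρ_c)/(ρ_c − ρ_w) = 14.1 km × 624/1665 = 5.28 km.

5.28 km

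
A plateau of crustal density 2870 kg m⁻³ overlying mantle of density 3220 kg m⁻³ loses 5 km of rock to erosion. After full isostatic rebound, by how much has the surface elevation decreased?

0.543 km

Rebound u = e ρ_c/ρ_m = 5 km × 2870/3220 = 4.457 km.
Net surface drop = e − u = 5 km − 4.457 km = e (ρ_m − ρ_c)/ρ_m = 0.543 km.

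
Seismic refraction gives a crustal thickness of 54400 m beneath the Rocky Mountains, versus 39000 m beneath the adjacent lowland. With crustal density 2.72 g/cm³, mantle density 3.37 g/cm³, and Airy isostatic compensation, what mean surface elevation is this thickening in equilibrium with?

2970 m

Excess crust Δ = 54400 m − 39000 m = 15400 m, split between elevation h and root r with h + r = Δ.
Airy balance ρ_c h = (ρ_m − ρ_c) r gives r = h ρ_c/(ρ_m − ρ_c), so h (1 + ρ_c/(ρ_m − ρ_c)) = Δ, i.e. h = Δ (ρ_m − ρ_c)/ρ_m.
h = 15400 m × 0.65/3.37 = 2970 m.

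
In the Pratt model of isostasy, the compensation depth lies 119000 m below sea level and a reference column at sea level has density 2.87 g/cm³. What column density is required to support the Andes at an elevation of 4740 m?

2.76 g/cm³

Pratt balance: ρ_ref D = ρ (D + h).
ρ = ρ_ref D/(D + h) = 2.87 × 119000 m/(119000 m + 4740 m) = 2.76 g/cm³.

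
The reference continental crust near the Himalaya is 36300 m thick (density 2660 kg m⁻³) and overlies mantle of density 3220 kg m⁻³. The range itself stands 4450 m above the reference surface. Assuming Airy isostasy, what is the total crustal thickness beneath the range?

61900 m

Root depth r = h ρ_c / (ρ_m − ρ_c) = 4450 m × 2660 / 560 = 21140 m.
Total thickness = T + h + r = 36300 m + 4450 m + 21140 m = 61900 m.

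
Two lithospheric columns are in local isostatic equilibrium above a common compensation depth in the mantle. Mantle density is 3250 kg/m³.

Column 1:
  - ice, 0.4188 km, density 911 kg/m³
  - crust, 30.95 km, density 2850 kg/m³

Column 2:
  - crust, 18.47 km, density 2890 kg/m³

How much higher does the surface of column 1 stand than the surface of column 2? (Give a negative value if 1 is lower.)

2.06 km

For any compensation level in the mantle, the mantle terms cancel and isostasy reduces to e = (Σt_1 − Σt_2) − (Σ(ρt)_1 − Σ(ρt)_2) / ρ_m.
Σt_1 = 31.3688 km; Σt_2 = 18.47 km; Σ(ρt)_1 = 88589.0268; Σ(ρt)_2 = 53378.3 (in km·kg/m³).
e = (31.3688 − 18.47) − (88589.0268 − 53378.3) / 3250 = 2.06 km.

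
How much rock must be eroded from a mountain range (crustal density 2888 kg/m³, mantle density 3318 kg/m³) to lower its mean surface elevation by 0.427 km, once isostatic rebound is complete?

3.29 km

Net drop Δ = e − u = e − e ρ_c/ρ_m = e (ρ_m − ρ_c)/ρ_m.
e = Δ ρ_m/(ρ_m − ρ_c) = 0.427 km × 3318/430 = 3.29 km.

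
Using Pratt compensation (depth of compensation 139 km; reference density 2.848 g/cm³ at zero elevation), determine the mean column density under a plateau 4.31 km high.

2.76 g/cm³

Pratt balance: ρ_ref D = ρ (D + h).
ρ = ρ_ref D/(D + h) = 2.848 × 139 km/(139 km + 4.31 km) = 2.76 g/cm³.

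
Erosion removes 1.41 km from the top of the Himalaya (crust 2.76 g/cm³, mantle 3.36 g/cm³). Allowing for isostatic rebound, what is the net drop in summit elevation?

Rebound u = e ρ_c/ρ_m = 1.41 km × 2.76/3.36 = 1.158 km.
Net surface drop = e − u = 1.41 km − 1.158 km = e (ρ_m − ρ_c)/ρ_m = 0.252 km.

0.252 km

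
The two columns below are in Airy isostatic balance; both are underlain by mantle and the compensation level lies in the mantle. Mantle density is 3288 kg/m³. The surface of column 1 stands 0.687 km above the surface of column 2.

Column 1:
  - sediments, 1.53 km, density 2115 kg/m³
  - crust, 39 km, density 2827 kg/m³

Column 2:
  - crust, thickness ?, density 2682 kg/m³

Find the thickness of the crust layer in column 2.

28.9 km

Take the compensation level at the base of the deeper column (depth z_c below the surface of column 1) and equate Σ ρ_i t_i down to z_c; mantle fills any gap and the z_c terms cancel.
Column 1: 1.53×2115 + 39×2827 + (z_c − 40.53)×3288
Column 2: 0.687×0 + x×2682 + (z_c − 0.687 − 0 − x)×3288
The z_c×3288 term appears on both sides and cancels. Collect the known terms of each column as K = Σ(ρt)_known − 3288 × (depth of known layers): K_1 = 113488.95 − 3288×40.53 = −19773.69; K_2 = 0 − 3288×(0.687 + 0) = −2258.856.
Balance: K_1 = K_2 − x×(3288 − 2682), so x = (K_2 − K_1)/(3288 − 2682) = 17514.8/606 = 28.9 km.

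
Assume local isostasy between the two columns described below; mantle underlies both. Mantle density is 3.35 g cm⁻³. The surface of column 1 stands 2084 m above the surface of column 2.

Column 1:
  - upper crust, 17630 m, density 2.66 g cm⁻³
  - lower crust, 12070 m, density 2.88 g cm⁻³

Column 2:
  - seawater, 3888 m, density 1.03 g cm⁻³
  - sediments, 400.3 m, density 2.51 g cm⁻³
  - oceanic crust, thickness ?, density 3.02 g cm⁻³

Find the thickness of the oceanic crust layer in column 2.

4540 m

Take the compensation level at the base of the deeper column (depth z_c below the surface of column 1) and equate Σ ρ_i t_i down to z_c; mantle fills any gap and the z_c terms cancel.
Column 1: 17630×2.66 + 12070×2.88 + (z_c − 29700)×3.35
Column 2: 2084×0 + 3888×1.03 + 400.3×2.51 + x×3.02 + (z_c − 2084 − 4288.3 − x)×3.35
The z_c×3.35 term appears on both sides and cancels. Collect the known terms of each column as K = Σ(ρt)_known − 3.35 × (depth of known layers): K_1 = 81657.4 − 3.35×29700 = −17837.6; K_2 = 5009.393 − 3.35×(2084 + 4288.3) = −16337.812.
Balance: K_1 = K_2 − x×(3.35 − 3.02), so x = (K_2 − K_1)/(3.35 − 3.02) = 1499.79/0.33 = 4540 m.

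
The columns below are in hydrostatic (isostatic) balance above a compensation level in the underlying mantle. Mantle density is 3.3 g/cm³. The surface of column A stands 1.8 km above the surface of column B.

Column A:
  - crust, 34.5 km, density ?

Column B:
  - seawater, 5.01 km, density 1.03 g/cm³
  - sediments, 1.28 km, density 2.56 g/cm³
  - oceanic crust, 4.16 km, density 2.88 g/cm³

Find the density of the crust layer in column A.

2.72 g/cm³

Take the compensation level at the base of the deeper column (depth z_c below the surface of column A) and equate Σ ρ_i t_i down to z_c; mantle fills any gap and the z_c terms cancel.
Column A: 34.5×ρ + (z_c − 34.5)×3.3
Column B: 1.8×0 + 5.01×1.03 + 1.28×2.56 + 4.16×2.88 + (z_c − 1.8 − 10.45)×3.3
The z_c×3.3 term appears on both sides and cancels. Collect the known terms of each column as K = Σ(ρt)_known − 3.3 × (depth of known layers): K_A = 0 − 3.3×34.5 = −113.85; K_B = 20.4179 − 3.3×(1.8 + 10.45) = −20.0071.
Balance: K_A + 34.5×ρ = K_B, so ρ = (K_B − K_A)/34.5 = 93.8429/34.5 = 2.72 g/cm³.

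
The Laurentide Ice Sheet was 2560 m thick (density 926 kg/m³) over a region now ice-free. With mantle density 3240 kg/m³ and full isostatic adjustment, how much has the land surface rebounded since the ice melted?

732 m

Removing the load lets mantle flow back in; uplift u satisfies ρ_ice t = ρ_m u.
u = t ρ_ice/ρ_m = 2560 m × 926/3240 = 732 m.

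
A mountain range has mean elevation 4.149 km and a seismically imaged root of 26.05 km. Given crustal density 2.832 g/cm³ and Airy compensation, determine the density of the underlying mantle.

3.28 g/cm³

Airy balance: ρ_c h = (ρ_m − ρ_c) r → ρ_m = ρ_c (1 + h/r).
ρ_m = 2.832 × (1 + 4.149 km/26.05 km) = 3.28 g/cm³.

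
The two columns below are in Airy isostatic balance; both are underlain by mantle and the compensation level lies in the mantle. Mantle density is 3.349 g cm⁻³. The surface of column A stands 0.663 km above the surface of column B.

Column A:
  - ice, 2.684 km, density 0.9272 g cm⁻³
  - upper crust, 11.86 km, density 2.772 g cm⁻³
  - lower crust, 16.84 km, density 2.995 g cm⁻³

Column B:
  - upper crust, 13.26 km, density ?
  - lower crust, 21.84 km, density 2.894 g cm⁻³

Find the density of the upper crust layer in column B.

2.81 g cm⁻³

Take the compensation level at the base of the deeper column (depth z_c below the surface of column A) and equate Σ ρ_i t_i down to z_c; mantle fills any gap and the z_c terms cancel.
Column A: 2.684×0.9272 + 11.86×2.772 + 16.84×2.995 + (z_c − 31.384)×3.349
Column B: 0.663×0 + 13.26×ρ + 21.84×2.894 + (z_c − 0.663 − 35.1)×3.349
The z_c×3.349 term appears on both sides and cancels. Collect the known terms of each column as K = Σ(ρt)_known − 3.349 × (depth of known layers): K_A = 85.8003248 − 3.349×31.384 = −19.3046912; K_B = 63.20496 − 3.349×(0.663 + 35.1) = −56.565327.
Balance: K_A = K_B + 13.26×ρ, so ρ = (K_A − K_B)/13.26 = 37.2606/13.26 = 2.81 g cm⁻³.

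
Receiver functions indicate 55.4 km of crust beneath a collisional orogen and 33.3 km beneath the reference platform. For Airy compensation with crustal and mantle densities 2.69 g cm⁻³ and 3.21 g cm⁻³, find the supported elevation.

3.58 km

Excess crust Δ = 55.4 km − 33.3 km = 22.1 km, split between elevation h and root r with h + r = Δ.
Airy balance ρ_c h = (ρ_m − ρ_c) r gives r = h ρ_c/(ρ_m − ρ_c), so h (1 + ρ_c/(ρ_m − ρ_c)) = Δ, i.e. h = Δ (ρ_m − ρ_c)/ρ_m.
h = 22.1 km × 0.52/3.21 = 3.58 km.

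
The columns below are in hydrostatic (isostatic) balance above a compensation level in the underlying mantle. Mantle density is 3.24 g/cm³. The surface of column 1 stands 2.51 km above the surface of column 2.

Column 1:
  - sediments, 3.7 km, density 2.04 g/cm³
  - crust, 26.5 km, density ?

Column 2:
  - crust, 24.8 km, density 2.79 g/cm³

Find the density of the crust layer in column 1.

2.68 g/cm³

Take the compensation level at the base of the deeper column (depth z_c below the surface of column 1) and equate Σ ρ_i t_i down to z_c; mantle fills any gap and the z_c terms cancel.
Column 1: 3.7×2.04 + 26.5×ρ + (z_c − 30.2)×3.24
Column 2: 2.51×0 + 24.8×2.79 + (z_c − 2.51 − 24.8)×3.24
The z_c×3.24 term appears on both sides and cancels. Collect the known terms of each column as K = Σ(ρt)_known − 3.24 × (depth of known layers): K_1 = 7.548 − 3.24×30.2 = −90.3; K_2 = 69.192 − 3.24×(2.51 + 24.8) = −19.2924.
Balance: K_1 + 26.5×ρ = K_2, so ρ = (K_2 − K_1)/26.5 = 71.0076/26.5 = 2.68 g/cm³.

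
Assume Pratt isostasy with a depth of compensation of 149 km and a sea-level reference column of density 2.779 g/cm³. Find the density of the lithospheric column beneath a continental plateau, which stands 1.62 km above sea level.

Pratt balance: ρ_ref D = ρ (D + h).
ρ = ρ_ref D/(D + h) = 2.779 × 149 km/(149 km + 1.62 km) = 2.75 g/cm³.

2.75 g/cm³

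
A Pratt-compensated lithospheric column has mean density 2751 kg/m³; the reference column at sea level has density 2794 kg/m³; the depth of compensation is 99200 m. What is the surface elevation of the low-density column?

ρ_ref D = ρ (D + h) → h = D (ρ_ref − ρ)/ρ.
h = 99200 m × (2794 − 2751)/2751 = 1550 m.

1550 m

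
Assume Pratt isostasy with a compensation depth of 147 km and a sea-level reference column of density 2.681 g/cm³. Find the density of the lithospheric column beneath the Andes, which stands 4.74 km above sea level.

Pratt balance: ρ_ref D = ρ (D + h).
ρ = ρ_ref D/(D + h) = 2.681 × 147 km/(147 km + 4.74 km) = 2.6 g/cm³.

2.6 g/cm³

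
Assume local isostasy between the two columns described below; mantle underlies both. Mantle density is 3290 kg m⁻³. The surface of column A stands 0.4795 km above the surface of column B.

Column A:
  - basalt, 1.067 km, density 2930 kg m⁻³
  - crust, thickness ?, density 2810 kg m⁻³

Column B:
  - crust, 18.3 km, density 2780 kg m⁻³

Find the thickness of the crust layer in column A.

Take the compensation level at the base of the deeper column (depth z_c below the surface of column A) and equate Σ ρ_i t_i down to z_c; mantle fills any gap and the z_c terms cancel.
Column A: 1.067×2930 + x×2810 + (z_c − 1.067 − x)×3290
Column B: 0.4795×0 + 18.3×2780 + (z_c − 0.4795 − 18.3)×3290
The z_c×3290 term appears on both sides and cancels. Collect the known terms of each column as K = Σ(ρt)_known − 3290 × (depth of known layers): K_A = 3126.31 − 3290×1.067 = −384.12; K_B = 50874 − 3290×(0.4795 + 18.3) = −10910.555.
Balance: K_A − x×(3290 − 2810) = K_B, so x = (K_A − K_B)/(3290 − 2810) = 10526.4/480 = 21.9 km.

21.9 km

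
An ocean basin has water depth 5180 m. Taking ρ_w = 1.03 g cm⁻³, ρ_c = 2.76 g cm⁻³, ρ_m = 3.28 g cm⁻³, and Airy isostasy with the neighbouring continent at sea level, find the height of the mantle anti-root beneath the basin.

17200 m

Balancing pressure at the compensation depth: replacing crust with seawater at the top is compensated by replacing crust with mantle at the base: d (ρ_c − ρ_w) = a (ρ_m − ρ_c).
a = d (ρ_c − ρ_w)/(ρ_m − ρ_c) = 5180 m × 1.73/0.52 = 17200 m.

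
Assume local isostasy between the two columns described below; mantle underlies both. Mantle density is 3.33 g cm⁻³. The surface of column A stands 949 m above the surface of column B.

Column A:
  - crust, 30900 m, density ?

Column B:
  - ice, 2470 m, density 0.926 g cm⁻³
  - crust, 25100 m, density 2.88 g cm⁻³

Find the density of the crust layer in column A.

2.67 g cm⁻³

Take the compensation level at the base of the deeper column (depth z_c below the surface of column A) and equate Σ ρ_i t_i down to z_c; mantle fills any gap and the z_c terms cancel.
Column A: 30900×ρ + (z_c − 30900)×3.33
Column B: 949×0 + 2470×0.926 + 25100×2.88 + (z_c − 949 − 27570)×3.33
The z_c×3.33 term appears on both sides and cancels. Collect the known terms of each column as K = Σ(ρt)_known − 3.33 × (depth of known layers): K_A = 0 − 3.33×30900 = −102897; K_B = 74575.22 − 3.33×(949 + 27570) = −20393.05.
Balance: K_A + 30900×ρ = K_B, so ρ = (K_B − K_A)/30900 = 82503.9/30900 = 2.67 g cm⁻³.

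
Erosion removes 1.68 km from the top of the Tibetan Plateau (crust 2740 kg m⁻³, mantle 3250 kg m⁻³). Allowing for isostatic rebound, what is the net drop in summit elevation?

Rebound u = e ρ_c/ρ_m = 1.68 km × 2740/3250 = 1.416 km.
Net surface drop = e − u = 1.68 km − 1.416 km = e (ρ_m − ρ_c)/ρ_m = 0.264 km.

0.264 km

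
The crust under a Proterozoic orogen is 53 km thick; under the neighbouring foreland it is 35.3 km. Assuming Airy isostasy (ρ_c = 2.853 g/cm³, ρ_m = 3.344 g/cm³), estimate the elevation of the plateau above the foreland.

Excess crust Δ = 53 km − 35.3 km = 17.7 km, split between elevation h and root r with h + r = Δ.
Airy balance ρ_c h = (ρ_m − ρ_c) r gives r = h ρ_c/(ρ_m − ρ_c), so h (1 + ρ_c/(ρ_m − ρ_c)) = Δ, i.e. h = Δ (ρ_m − ρ_c)/ρ_m.
h = 17.7 km × 0.491/3.344 = 2.6 km.

2.6 km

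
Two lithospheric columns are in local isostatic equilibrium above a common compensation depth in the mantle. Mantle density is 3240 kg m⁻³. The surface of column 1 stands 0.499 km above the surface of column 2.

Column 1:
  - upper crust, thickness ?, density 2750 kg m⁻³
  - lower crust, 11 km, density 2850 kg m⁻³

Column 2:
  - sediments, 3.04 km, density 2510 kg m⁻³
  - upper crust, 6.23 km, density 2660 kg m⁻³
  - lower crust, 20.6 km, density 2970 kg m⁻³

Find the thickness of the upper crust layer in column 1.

17.8 km

Take the compensation level at the base of the deeper column (depth z_c below the surface of column 1) and equate Σ ρ_i t_i down to z_c; mantle fills any gap and the z_c terms cancel.
Column 1: x×2750 + 11×2850 + (z_c − 11 − x)×3240
Column 2: 0.499×0 + 3.04×2510 + 6.23×2660 + 20.6×2970 + (z_c − 0.499 − 29.87)×3240
The z_c×3240 term appears on both sides and cancels. Collect the known terms of each column as K = Σ(ρt)_known − 3240 × (depth of known layers): K_1 = 31350 − 3240×11 = −4290; K_2 = 85384.2 − 3240×(0.499 + 29.87) = −13011.36.
Balance: K_1 − x×(3240 − 2750) = K_2, so x = (K_1 − K_2)/(3240 − 2750) = 8721.36/490 = 17.8 km.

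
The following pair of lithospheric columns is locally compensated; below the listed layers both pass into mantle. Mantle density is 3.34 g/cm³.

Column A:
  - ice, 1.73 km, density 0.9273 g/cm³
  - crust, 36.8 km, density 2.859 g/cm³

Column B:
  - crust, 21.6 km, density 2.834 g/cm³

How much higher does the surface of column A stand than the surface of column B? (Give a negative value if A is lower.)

3.28 km

For any compensation level in the mantle, the mantle terms cancel and isostasy reduces to e = (Σt_A − Σt_B) − (Σ(ρt)_A − Σ(ρt)_B) / ρ_m.
Σt_A = 38.53 km; Σt_B = 21.6 km; Σ(ρt)_A = 106.815429; Σ(ρt)_B = 61.2144 (in km·g/cm³).
e = (38.53 − 21.6) − (106.815429 − 61.2144) / 3.34 = 3.28 km.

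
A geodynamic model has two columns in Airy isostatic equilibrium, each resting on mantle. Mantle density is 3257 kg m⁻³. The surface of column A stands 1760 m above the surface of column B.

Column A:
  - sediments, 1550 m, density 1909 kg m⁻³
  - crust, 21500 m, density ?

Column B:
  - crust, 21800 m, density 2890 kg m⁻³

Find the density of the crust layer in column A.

Take the compensation level at the base of the deeper column (depth z_c below the surface of column A) and equate Σ ρ_i t_i down to z_c; mantle fills any gap and the z_c terms cancel.
Column A: 1550×1909 + 21500×ρ + (z_c − 23050)×3257
Column B: 1760×0 + 21800×2890 + (z_c − 1760 − 21800)×3257
The z_c×3257 term appears on both sides and cancels. Collect the known terms of each column as K = Σ(ρt)_known − 3257 × (depth of known layers): K_A = 2958950 − 3257×23050 = −72114900; K_B = 63002000 − 3257×(1760 + 21800) = −13732920.
Balance: K_A + 21500×ρ = K_B, so ρ = (K_B − K_A)/21500 = 58382000/21500 = 2720 kg m⁻³.

2720 kg m⁻³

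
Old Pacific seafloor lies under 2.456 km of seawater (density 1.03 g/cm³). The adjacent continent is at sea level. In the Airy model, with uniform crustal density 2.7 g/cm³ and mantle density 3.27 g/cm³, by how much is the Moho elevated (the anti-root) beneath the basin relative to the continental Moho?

By Archimedes' principle applied to the lithosphere: replacing crust with seawater at the top is compensated by replacing crust with mantle at the base: d (ρ_c − ρ_w) = a (ρ_m − ρ_c).
a = d (ρ_c − ρ_w)/(ρ_m − ρ_c) = 2.456 km × 1.67/0.57 = 7.2 km.

7.2 km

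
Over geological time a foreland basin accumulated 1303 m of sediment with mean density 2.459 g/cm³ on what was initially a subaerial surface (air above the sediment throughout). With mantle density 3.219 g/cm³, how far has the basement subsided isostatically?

995 m

Subaerial load: s = t ρ_sed / ρ_m = 1303 m × 2.459/3.219 = 995 m.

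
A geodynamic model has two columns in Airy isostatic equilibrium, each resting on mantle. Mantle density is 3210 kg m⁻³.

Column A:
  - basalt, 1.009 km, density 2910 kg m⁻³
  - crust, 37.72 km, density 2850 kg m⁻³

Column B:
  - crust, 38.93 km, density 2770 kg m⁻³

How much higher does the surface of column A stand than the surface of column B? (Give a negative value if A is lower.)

For any compensation level in the mantle, the mantle terms cancel and isostasy reduces to e = (Σt_A − Σt_B) − (Σ(ρt)_A − Σ(ρt)_B) / ρ_m.
Σt_A = 38.729 km; Σt_B = 38.93 km; Σ(ρt)_A = 110438.19; Σ(ρt)_B = 107836.1 (in km·kg m⁻³).
e = (38.729 − 38.93) − (110438.19 − 107836.1) / 3210 = −1.01 km.

−1.01 km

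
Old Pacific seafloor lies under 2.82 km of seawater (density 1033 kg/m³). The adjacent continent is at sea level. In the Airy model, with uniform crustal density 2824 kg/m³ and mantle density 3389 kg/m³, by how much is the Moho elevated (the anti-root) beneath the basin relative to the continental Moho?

8.94 km

For local isostatic compensation: replacing crust with seawater at the top is compensated by replacing crust with mantle at the base: d (ρ_c − ρ_w) = a (ρ_m − ρ_c).
a = d (ρ_c − ρ_w)/(ρ_m − ρ_c) = 2.82 km × 1791/565 = 8.94 km.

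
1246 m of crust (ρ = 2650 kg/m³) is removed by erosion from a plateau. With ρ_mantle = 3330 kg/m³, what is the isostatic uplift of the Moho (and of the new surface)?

992 m

Unloading: uplift u = e ρ_c/ρ_m = 1246 m × 2650/3330 = 992 m.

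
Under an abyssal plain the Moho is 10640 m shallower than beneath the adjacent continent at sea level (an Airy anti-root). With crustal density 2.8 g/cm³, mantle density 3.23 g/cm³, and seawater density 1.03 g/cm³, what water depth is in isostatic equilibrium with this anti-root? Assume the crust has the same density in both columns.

Replacing a thickness d of crust by seawater at the top must be balanced by replacing crust with mantle at the base: d (ρ_c − ρ_w) = a (ρ_m − ρ_c).
d = a (ρ_m − ρ_c)/(ρ_c − ρ_w) = 10640 m × 0.43/1.77 = 2580 m.

2580 m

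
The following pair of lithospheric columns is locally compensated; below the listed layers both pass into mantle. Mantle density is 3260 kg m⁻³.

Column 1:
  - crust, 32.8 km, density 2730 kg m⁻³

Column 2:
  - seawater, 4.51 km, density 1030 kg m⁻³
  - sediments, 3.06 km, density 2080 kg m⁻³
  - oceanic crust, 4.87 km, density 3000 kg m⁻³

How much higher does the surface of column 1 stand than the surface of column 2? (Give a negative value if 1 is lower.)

For any compensation level in the mantle, the mantle terms cancel and isostasy reduces to e = (Σt_1 − Σt_2) − (Σ(ρt)_1 − Σ(ρt)_2) / ρ_m.
Σt_1 = 32.8 km; Σt_2 = 12.44 km; Σ(ρt)_1 = 89544; Σ(ρt)_2 = 25620.1 (in km·kg m⁻³).
e = (32.8 − 12.44) − (89544 − 25620.1) / 3260 = 0.751 km.

0.751 km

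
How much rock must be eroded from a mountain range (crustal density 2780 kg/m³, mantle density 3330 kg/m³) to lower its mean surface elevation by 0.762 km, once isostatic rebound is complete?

4.61 km

Net drop Δ = e − u = e − e ρ_c/ρ_m = e (ρ_m − ρ_c)/ρ_m.
e = Δ ρ_m/(ρ_m − ρ_c) = 0.762 km × 3330/550 = 4.61 km.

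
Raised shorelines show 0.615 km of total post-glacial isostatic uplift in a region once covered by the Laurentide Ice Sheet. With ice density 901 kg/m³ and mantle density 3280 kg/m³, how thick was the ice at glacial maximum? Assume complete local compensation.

2.24 km

u = t ρ_ice/ρ_m → t = u ρ_m/ρ_ice = 0.615 km × 3280/901 = 2.24 km.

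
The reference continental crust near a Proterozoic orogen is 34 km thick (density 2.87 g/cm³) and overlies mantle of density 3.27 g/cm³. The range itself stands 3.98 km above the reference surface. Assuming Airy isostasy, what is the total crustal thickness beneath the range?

66.5 km

Root depth r = h ρ_c / (ρ_m − ρ_c) = 3.98 km × 2.87 / 0.4 = 28.56 km.
Total thickness = T + h + r = 34 km + 3.98 km + 28.56 km = 66.5 km.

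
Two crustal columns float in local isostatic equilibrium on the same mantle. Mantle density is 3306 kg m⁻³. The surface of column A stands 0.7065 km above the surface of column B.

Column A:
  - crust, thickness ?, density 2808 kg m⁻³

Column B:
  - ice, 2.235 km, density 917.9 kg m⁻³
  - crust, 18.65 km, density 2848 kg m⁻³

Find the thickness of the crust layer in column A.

32.6 km

Take the compensation level at the base of the deeper column (depth z_c below the surface of column A) and equate Σ ρ_i t_i down to z_c; mantle fills any gap and the z_c terms cancel.
Column A: x×2808 + (z_c − 0 − x)×3306
Column B: 0.7065×0 + 2.235×917.9 + 18.65×2848 + (z_c − 0.7065 − 20.885)×3306
The z_c×3306 term appears on both sides and cancels. Collect the known terms of each column as K = Σ(ρt)_known − 3306 × (depth of known layers): K_A = 0 − 3306×0 = 0; K_B = 55166.7065 − 3306×(0.7065 + 20.885) = −16214.7925.
Balance: K_A − x×(3306 − 2808) = K_B, so x = (K_A − K_B)/(3306 − 2808) = 16214.8/498 = 32.6 km.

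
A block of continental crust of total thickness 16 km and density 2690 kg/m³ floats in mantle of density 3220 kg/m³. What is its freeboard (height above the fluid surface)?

Floating equilibrium: submerged depth d = t ρ_obj/ρ_fluid = 16 km × 2690/3220 = 13.37 km.
Freeboard = t − d = 16 km − 13.37 km = 2.63 km.

2.63 km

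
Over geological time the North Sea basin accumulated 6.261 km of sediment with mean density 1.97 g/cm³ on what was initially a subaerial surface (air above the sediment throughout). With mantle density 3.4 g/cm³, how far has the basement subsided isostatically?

3.63 km

Subaerial load: s = t ρ_sed / ρ_m = 6.261 km × 1.97/3.4 = 3.63 km.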